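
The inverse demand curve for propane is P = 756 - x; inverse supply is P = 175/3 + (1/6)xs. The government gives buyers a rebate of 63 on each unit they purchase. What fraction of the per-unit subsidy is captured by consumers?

Pre-subsidy: 756 - x = 175/3 + (1/6)x gives x* = 598 and P* = 158.
With the rebate, buyers effectively pay Pb = Ps − 63, where Ps is the price sellers receive.
On the curves, Pb = 756 - x and Ps = 175/3 + (1/6)x; the wedge Ps − Pb = 63 gives 175/3 + (1/6)x − (756 - x) = 63, so x' = 652.
Then Pb = 756 − 1·652 = 104 and Ps = 175/3 + (1/6)·652 = 167.
Buyers' price falls by P* − Pb = 158 − 104 = 54; sellers' price rises by Ps − P* = 167 − 158 = 9.
So consumers capture 54/63 = 6/7 of each unit of subsidy.

Consumer share = 6/7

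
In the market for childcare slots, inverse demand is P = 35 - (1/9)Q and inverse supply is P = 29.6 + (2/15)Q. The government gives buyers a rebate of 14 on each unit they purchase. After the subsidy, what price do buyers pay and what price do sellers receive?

Pre-subsidy: 35 - (1/9)Q = 29.6 + (2/15)Q gives Q* = 243/11 and P* = 358/11.
With the rebate, buyers effectively pay Pb = Ps − 14, where Ps is the price sellers receive.
On the curves, Pb = 35 - (1/9)Q and Ps = 29.6 + (2/15)Q; the wedge Ps − Pb = 14 gives 29.6 + (2/15)Q − (35 - (1/9)Q) = 14, so Q' = 873/11.
Then Pb = 35 − (1/9)·(873/11) = 288/11 and Ps = 29.6 + (2/15)·(873/11) = 442/11.

Buyers pay 288/11; sellers receive 442/11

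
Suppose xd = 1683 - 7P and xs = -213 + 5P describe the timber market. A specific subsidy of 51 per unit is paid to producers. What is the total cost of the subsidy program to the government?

Government cost = 37013.25

Pre-subsidy: 1683 - 7P = -213 + 5P gives P* = 158, x* = 577.
With the subsidy, sellers receive Ps = Pb + 51 for each unit, where Pb is the price buyers pay.
Supply in terms of Pb becomes xs = -213 + 5(Pb + 51) = 42 + 5Pb. Setting this equal to demand: 1683 - 7Pb = 42 + 5Pb, so Pb = 136.75.
Sellers receive Ps = 136.75 + 51 = 187.75; x' = 1683 − 7·136.75 = 725.75.
Government outlay = subsidy × quantity = 51 × 725.75 = 37013.25.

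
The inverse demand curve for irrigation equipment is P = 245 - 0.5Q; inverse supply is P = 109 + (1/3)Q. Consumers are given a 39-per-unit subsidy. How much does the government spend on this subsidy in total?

Government cost = 8190

Pre-subsidy: 245 - 0.5Q = 109 + (1/3)Q gives Q* = 163.2 and P* = 163.4.
With the rebate, buyers effectively pay Pb = Ps − 39, where Ps is the price sellers receive.
On the curves, Pb = 245 - 0.5Q and Ps = 109 + (1/3)Q; the wedge Ps − Pb = 39 gives 109 + (1/3)Q − (245 - 0.5Q) = 39, so Q' = 210.
Then Pb = 245 − 0.5·210 = 140 and Ps = 109 + (1/3)·210 = 179.
Government outlay = subsidy × quantity = 39 × 210 = 8190.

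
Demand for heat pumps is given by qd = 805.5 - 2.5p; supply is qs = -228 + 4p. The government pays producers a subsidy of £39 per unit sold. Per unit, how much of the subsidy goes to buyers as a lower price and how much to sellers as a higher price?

Buyers gain £24 per unit; sellers gain £15 per unit

Pre-subsidy: 805.5 - 2.5p = -228 + 4p gives p* = 159, q* = 408.
With the subsidy, sellers receive ps = pb + 39 for each unit, where pb is the price buyers pay.
Supply in terms of pb becomes qs = -228 + 4(pb + 39) = -72 + 4pb. Setting this equal to demand: 805.5 - 2.5pb = -72 + 4pb, so pb = 135.
Sellers receive ps = 135 + 39 = 174; q' = 805.5 − 2.5·135 = 468.
Buyers' price falls by p* − pb = 159 − 135 = 24; sellers' price rises by ps − p* = 174 − 159 = 15.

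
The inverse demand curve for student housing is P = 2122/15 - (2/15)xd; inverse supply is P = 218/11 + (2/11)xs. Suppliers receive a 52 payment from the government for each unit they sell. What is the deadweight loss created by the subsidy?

Deadweight loss = 4290

Pre-subsidy: 2122/15 - (2/15)x = 218/11 + (2/11)x gives x* = 386 and P* = 90.
With the subsidy, sellers receive Ps = Pb + 52 for each unit, where Pb is the price buyers pay.
On the curves, Pb = 2122/15 - (2/15)x and Ps = 218/11 + (2/11)x; the wedge Ps − Pb = 52 gives 218/11 + (2/11)x − (2122/15 - (2/15)x) = 52, so x' = 551.
Then Pb = 2122/15 − (2/15)·551 = 68 and Ps = 218/11 + (2/11)·551 = 120.
The subsidy expands output by 551 − 386 = 165 past the efficient level; on those units the gap between marginal cost and willingness to pay runs from 0 up to 52.
DWL = ½ × 52 × 165 = 4290.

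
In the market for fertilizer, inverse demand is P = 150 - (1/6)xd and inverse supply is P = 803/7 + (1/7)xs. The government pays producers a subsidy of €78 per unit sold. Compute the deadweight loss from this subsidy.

Pre-subsidy: 150 - (1/6)x = 803/7 + (1/7)x gives x* = 114 and P* = 131.
With the subsidy, sellers receive Ps = Pb + 78 for each unit, where Pb is the price buyers pay.
On the curves, Pb = 150 - (1/6)x and Ps = 803/7 + (1/7)x; the wedge Ps − Pb = 78 gives 803/7 + (1/7)x − (150 - (1/6)x) = 78, so x' = 366.
Then Pb = 150 − (1/6)·366 = 89 and Ps = 803/7 + (1/7)·366 = 167.
The subsidy expands output by 366 − 114 = 252 past the efficient level; on those units the gap between marginal cost and willingness to pay runs from 0 up to 78.
DWL = ½ × 78 × 252 = 9828.

Deadweight loss = €9828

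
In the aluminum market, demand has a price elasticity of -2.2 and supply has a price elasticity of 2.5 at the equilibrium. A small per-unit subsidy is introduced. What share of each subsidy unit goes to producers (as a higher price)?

Producer share = 22/47

For a small subsidy around the equilibrium, the benefit split depends on the relative slopes, which at a point are proportional to the elasticities.
Buyer share = εs/(εs + |εd|) = 2.5/(2.5 + 2.2) = 25/47; seller share = |εd|/(εs + |εd|) = 22/47.
So producers capture 22/47 of the subsidy.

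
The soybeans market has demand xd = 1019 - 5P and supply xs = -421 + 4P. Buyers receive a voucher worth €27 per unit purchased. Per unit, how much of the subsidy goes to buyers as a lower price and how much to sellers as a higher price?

Pre-subsidy: 1019 - 5P = -421 + 4P gives P* = 160, x* = 219.
With the rebate, buyers effectively pay Pb = Ps − 27, where Ps is the price sellers receive.
Demand in terms of Ps becomes xd = 1019 − 5(Ps − 27) = 1154 - 5Ps. Setting this equal to supply: 1154 - 5Ps = -421 + 4Ps, so Ps = 175.
Buyers pay Pb = 175 − 27 = 148; x' = -421 + 4·175 = 279.
Buyers' price falls by P* − Pb = 160 − 148 = 12; sellers' price rises by Ps − P* = 175 − 160 = 15.

Buyers gain €12 per unit; sellers gain €15 per unit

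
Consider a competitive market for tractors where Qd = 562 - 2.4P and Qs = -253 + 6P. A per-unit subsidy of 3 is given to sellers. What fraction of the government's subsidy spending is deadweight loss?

Pre-subsidy: 562 - 2.4P = -253 + 6P gives P* = 4075/42, Q* = 2304/7.
With the subsidy, sellers receive Ps = Pb + 3 for each unit, where Pb is the price buyers pay.
Supply in terms of Pb becomes Qs = -253 + 6(Pb + 3) = -235 + 6Pb. Setting this equal to demand: 562 - 2.4Pb = -235 + 6Pb, so Pb = 3985/42.
Sellers receive Ps = 3985/42 + 3 = 4111/42; Q' = 562 − 2.4·(3985/42) = 2340/7.
ΔCS = ½(2304/7 + 2340/7)(4075/42 − 3985/42) = 34830/49; ΔPS = ½(2304/7 + 2340/7)(4111/42 − 4075/42) = 13932/49.
Government spending = 3 × 2340/7 = 7020/7.
DWL = ½ × 3 × (2340/7 − 2304/7) = 54/7; fraction = (54/7) / (7020/7) = 1/130.

DWL / government spending = 1/130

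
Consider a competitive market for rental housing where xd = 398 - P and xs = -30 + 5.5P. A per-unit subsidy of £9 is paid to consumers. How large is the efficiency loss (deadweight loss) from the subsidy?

Pre-subsidy: 398 - P = -30 + 5.5P gives P* = 856/13, x* = 4318/13.
With the rebate, buyers effectively pay Pb = Ps − 9, where Ps is the price sellers receive.
Demand in terms of Ps becomes xd = 398 − 1(Ps − 9) = 407 - Ps. Setting this equal to supply: 407 - Ps = -30 + 5.5Ps, so Ps = 874/13.
Buyers pay Pb = 874/13 − 9 = 757/13; x' = -30 + 5.5·(874/13) = 4417/13.
The subsidy expands output by 4417/13 − 4318/13 = 99/13 past the efficient level; on those units the gap between marginal cost and willingness to pay runs from 0 up to 9.
DWL = ½ × 9 × 99/13 = 891/26.

Deadweight loss = 891/26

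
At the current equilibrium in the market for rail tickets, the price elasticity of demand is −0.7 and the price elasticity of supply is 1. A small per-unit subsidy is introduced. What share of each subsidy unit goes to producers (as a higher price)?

For a small subsidy around the equilibrium, the benefit split depends on the relative slopes, which at a point are proportional to the elasticities.
Buyer share = εs/(εs + |εd|) = 1/(1 + 0.7) = 10/17; seller share = |εd|/(εs + |εd|) = 7/17.
So producers capture 7/17 of the subsidy.

Producer share = 7/17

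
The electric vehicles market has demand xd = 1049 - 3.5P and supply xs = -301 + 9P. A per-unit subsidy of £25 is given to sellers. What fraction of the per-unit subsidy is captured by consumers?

Consumer share = 0.72

Pre-subsidy: 1049 - 3.5P = -301 + 9P gives P* = 108, x* = 671.
With the subsidy, sellers receive Ps = Pb + 25 for each unit, where Pb is the price buyers pay.
Supply in terms of Pb becomes xs = -301 + 9(Pb + 25) = -76 + 9Pb. Setting this equal to demand: 1049 - 3.5Pb = -76 + 9Pb, so Pb = 90.
Sellers receive Ps = 90 + 25 = 115; x' = 1049 − 3.5·90 = 734.
Buyers' price falls by P* − Pb = 108 − 90 = 18; sellers' price rises by Ps − P* = 115 − 108 = 7.
So consumers capture 18/25 = 0.72 of each unit of subsidy.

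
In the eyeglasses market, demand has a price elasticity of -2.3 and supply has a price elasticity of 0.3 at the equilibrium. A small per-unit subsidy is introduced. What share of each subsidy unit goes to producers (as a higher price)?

Producer share = 23/26

For a small subsidy around the equilibrium, the benefit split depends on the relative slopes, which at a point are proportional to the elasticities.
Buyer share = εs/(εs + |εd|) = 0.3/(0.3 + 2.3) = 3/26; seller share = |εd|/(εs + |εd|) = 23/26.
So producers capture 23/26 of the subsidy.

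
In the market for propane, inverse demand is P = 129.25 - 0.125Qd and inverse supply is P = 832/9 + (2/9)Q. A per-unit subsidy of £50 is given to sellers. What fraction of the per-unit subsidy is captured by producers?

Producer share = 0.64

Pre-subsidy: 129.25 - 0.125Q = 832/9 + (2/9)Q gives Q* = 106 and P* = 116.
With the subsidy, sellers receive Ps = Pb + 50 for each unit, where Pb is the price buyers pay.
On the curves, Pb = 129.25 - 0.125Q and Ps = 832/9 + (2/9)Q; the wedge Ps − Pb = 50 gives 832/9 + (2/9)Q − (129.25 - 0.125Q) = 50, so Q' = 250.
Then Pb = 129.25 − 0.125·250 = 98 and Ps = 832/9 + (2/9)·250 = 148.
Buyers' price falls by P* − Pb = 116 − 98 = 18; sellers' price rises by Ps − P* = 148 − 116 = 32.
So producers capture 32/50 = 0.64 of each unit of subsidy.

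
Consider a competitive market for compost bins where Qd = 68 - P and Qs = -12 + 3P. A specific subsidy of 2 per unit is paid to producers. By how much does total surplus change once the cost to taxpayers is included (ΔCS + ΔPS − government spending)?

Net change in total surplus = -1.5

Pre-subsidy: 68 - P = -12 + 3P gives P* = 20, Q* = 48.
With the subsidy, sellers receive Ps = Pb + 2 for each unit, where Pb is the price buyers pay.
Supply in terms of Pb becomes Qs = -12 + 3(Pb + 2) = -6 + 3Pb. Setting this equal to demand: 68 - Pb = -6 + 3Pb, so Pb = 18.5.
Sellers receive Ps = 18.5 + 2 = 20.5; Q' = 68 − 1·18.5 = 49.5.
ΔCS = ½(48 + 49.5)(20 − 18.5) = 73.125; ΔPS = ½(48 + 49.5)(20.5 − 20) = 24.375.
Government spending = 2 × 49.5 = 99.
Net change = 73.125 + 24.375 − 99 = -1.5. The loss equals the DWL triangle ½·2·1.5.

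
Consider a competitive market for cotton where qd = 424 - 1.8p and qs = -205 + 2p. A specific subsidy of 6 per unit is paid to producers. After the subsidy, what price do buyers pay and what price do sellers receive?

Pre-subsidy: 424 - 1.8p = -205 + 2p gives p* = 3145/19, q* = 2395/19.
With the subsidy, sellers receive ps = pb + 6 for each unit, where pb is the price buyers pay.
Supply in terms of pb becomes qs = -205 + 2(pb + 6) = -193 + 2pb. Setting this equal to demand: 424 - 1.8pb = -193 + 2pb, so pb = 3085/19.
Sellers receive ps = 3085/19 + 6 = 3199/19; q' = 424 − 1.8·(3085/19) = 2503/19.

Buyers pay 3085/19; sellers receive 3199/19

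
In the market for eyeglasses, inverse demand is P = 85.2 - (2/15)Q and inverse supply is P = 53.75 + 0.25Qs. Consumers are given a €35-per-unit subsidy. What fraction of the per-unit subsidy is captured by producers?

Pre-subsidy: 85.2 - (2/15)Q = 53.75 + 0.25Q gives Q* = 1887/23 and P* = 1708/23.
With the rebate, buyers effectively pay Pb = Ps − 35, where Ps is the price sellers receive.
On the curves, Pb = 85.2 - (2/15)Q and Ps = 53.75 + 0.25Q; the wedge Ps − Pb = 35 gives 53.75 + 0.25Q − (85.2 - (2/15)Q) = 35, so Q' = 3987/23.
Then Pb = 85.2 − (2/15)·(3987/23) = 1428/23 and Ps = 53.75 + 0.25·(3987/23) = 2233/23.
Buyers' price falls by P* − Pb = 1708/23 − 1428/23 = 280/23; sellers' price rises by Ps − P* = 2233/23 − 1708/23 = 525/23.
So producers capture (525/23)/35 = 15/23 of each unit of subsidy.

Producer share = 15/23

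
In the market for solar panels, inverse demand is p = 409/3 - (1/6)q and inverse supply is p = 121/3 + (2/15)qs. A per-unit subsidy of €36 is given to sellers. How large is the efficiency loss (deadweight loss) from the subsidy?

Pre-subsidy: 409/3 - (1/6)q = 121/3 + (2/15)q gives q* = 320 and p* = 83.
With the subsidy, sellers receive ps = pb + 36 for each unit, where pb is the price buyers pay.
On the curves, pb = 409/3 - (1/6)q and ps = 121/3 + (2/15)q; the wedge ps − pb = 36 gives 121/3 + (2/15)q − (409/3 - (1/6)q) = 36, so q' = 440.
Then pb = 409/3 − (1/6)·440 = 63 and ps = 121/3 + (2/15)·440 = 99.
The subsidy expands output by 440 − 320 = 120 past the efficient level; on those units the gap between marginal cost and willingness to pay runs from 0 up to 36.
DWL = ½ × 36 × 120 = 2160.

Deadweight loss = €2160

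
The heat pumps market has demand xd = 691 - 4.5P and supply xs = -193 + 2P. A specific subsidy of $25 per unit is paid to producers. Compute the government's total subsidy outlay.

Pre-subsidy: 691 - 4.5P = -193 + 2P gives P* = 136, x* = 79.
With the subsidy, sellers receive Ps = Pb + 25 for each unit, where Pb is the price buyers pay.
Supply in terms of Pb becomes xs = -193 + 2(Pb + 25) = -143 + 2Pb. Setting this equal to demand: 691 - 4.5Pb = -143 + 2Pb, so Pb = 1668/13.
Sellers receive Ps = 1668/13 + 25 = 1993/13; x' = 691 − 4.5·(1668/13) = 1477/13.
Government outlay = subsidy × quantity = 25 × 1477/13 = 36925/13.

Government cost = 36925/13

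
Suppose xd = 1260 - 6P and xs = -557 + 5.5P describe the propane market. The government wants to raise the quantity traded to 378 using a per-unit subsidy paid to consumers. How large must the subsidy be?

Required subsidy s = 23 per unit

At x = 378, invert demand for the buyer price: Pb = (1260 − 378)/6 = 147; invert supply for the seller price: Ps = (378 − (-557))/5.5 = 170.
The subsidy must fill the gap: s = Ps − Pb = 170 − 147 = 23.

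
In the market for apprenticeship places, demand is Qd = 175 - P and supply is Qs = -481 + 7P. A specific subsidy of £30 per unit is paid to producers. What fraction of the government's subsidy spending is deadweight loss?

DWL / government spending = 35/318

Pre-subsidy: 175 - P = -481 + 7P gives P* = 82, Q* = 93.
With the subsidy, sellers receive Ps = Pb + 30 for each unit, where Pb is the price buyers pay.
Supply in terms of Pb becomes Qs = -481 + 7(Pb + 30) = -271 + 7Pb. Setting this equal to demand: 175 - Pb = -271 + 7Pb, so Pb = 55.75.
Sellers receive Ps = 55.75 + 30 = 85.75; Q' = 175 − 1·55.75 = 119.25.
ΔCS = ½(93 + 119.25)(82 − 55.75) = 2785.78125; ΔPS = ½(93 + 119.25)(85.75 − 82) = 397.96875.
Government spending = 30 × 119.25 = 3577.5.
DWL = ½ × 30 × (119.25 − 93) = 393.75; fraction = 393.75 / 3577.5 = 35/318.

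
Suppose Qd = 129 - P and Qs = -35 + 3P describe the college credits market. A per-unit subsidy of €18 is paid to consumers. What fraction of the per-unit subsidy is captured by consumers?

Consumer share = 0.75

Pre-subsidy: 129 - P = -35 + 3P gives P* = 41, Q* = 88.
With the rebate, buyers effectively pay Pb = Ps − 18, where Ps is the price sellers receive.
Demand in terms of Ps becomes Qd = 129 − 1(Ps − 18) = 147 - Ps. Setting this equal to supply: 147 - Ps = -35 + 3Ps, so Ps = 45.5.
Buyers pay Pb = 45.5 − 18 = 27.5; Q' = -35 + 3·45.5 = 101.5.
Buyers' price falls by P* − Pb = 41 − 27.5 = 13.5; sellers' price rises by Ps − P* = 45.5 − 41 = 4.5.
So consumers capture 13.5/18 = 0.75 of each unit of subsidy.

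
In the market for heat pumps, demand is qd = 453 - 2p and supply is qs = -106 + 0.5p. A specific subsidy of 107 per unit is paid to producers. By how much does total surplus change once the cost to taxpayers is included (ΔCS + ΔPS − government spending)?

Net change in total surplus = -2289.8

Pre-subsidy: 453 - 2p = -106 + 0.5p gives p* = 223.6, q* = 5.8.
With the subsidy, sellers receive ps = pb + 107 for each unit, where pb is the price buyers pay.
Supply in terms of pb becomes qs = -106 + 0.5(pb + 107) = -52.5 + 0.5pb. Setting this equal to demand: 453 - 2pb = -52.5 + 0.5pb, so pb = 202.2.
Sellers receive ps = 202.2 + 107 = 309.2; q' = 453 − 2·202.2 = 48.6.
ΔCS = ½(5.8 + 48.6)(223.6 − 202.2) = 582.08; ΔPS = ½(5.8 + 48.6)(309.2 − 223.6) = 2328.32.
Government spending = 107 × 48.6 = 5200.2.
Net change = 582.08 + 2328.32 − 5200.2 = -2289.8. The loss equals the DWL triangle ½·107·42.8.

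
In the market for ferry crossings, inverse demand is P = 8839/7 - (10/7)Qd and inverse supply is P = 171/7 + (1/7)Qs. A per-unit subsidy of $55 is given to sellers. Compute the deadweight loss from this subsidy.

Deadweight loss = $962.5

Pre-subsidy: 8839/7 - (10/7)Q = 171/7 + (1/7)Q gives Q* = 788 and P* = 137.
With the subsidy, sellers receive Ps = Pb + 55 for each unit, where Pb is the price buyers pay.
On the curves, Pb = 8839/7 - (10/7)Q and Ps = 171/7 + (1/7)Q; the wedge Ps − Pb = 55 gives 171/7 + (1/7)Q − (8839/7 - (10/7)Q) = 55, so Q' = 823.
Then Pb = 8839/7 − (10/7)·823 = 87 and Ps = 171/7 + (1/7)·823 = 142.
The subsidy expands output by 823 − 788 = 35 past the efficient level; on those units the gap between marginal cost and willingness to pay runs from 0 up to 55.
DWL = ½ × 55 × 35 = 962.5.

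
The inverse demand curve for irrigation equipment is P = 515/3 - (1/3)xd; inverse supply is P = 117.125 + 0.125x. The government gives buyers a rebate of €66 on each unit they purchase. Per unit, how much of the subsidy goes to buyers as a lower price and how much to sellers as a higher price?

Pre-subsidy: 515/3 - (1/3)x = 117.125 + 0.125x gives x* = 119 and P* = 132.
With the rebate, buyers effectively pay Pb = Ps − 66, where Ps is the price sellers receive.
On the curves, Pb = 515/3 - (1/3)x and Ps = 117.125 + 0.125x; the wedge Ps − Pb = 66 gives 117.125 + 0.125x − (515/3 - (1/3)x) = 66, so x' = 263.
Then Pb = 515/3 − (1/3)·263 = 84 and Ps = 117.125 + 0.125·263 = 150.
Buyers' price falls by P* − Pb = 132 − 84 = 48; sellers' price rises by Ps − P* = 150 − 132 = 18.

Buyers gain €48 per unit; sellers gain €18 per unit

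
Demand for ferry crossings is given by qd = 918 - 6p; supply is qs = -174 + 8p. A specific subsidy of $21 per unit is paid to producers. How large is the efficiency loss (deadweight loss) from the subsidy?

Pre-subsidy: 918 - 6p = -174 + 8p gives p* = 78, q* = 450.
With the subsidy, sellers receive ps = pb + 21 for each unit, where pb is the price buyers pay.
Supply in terms of pb becomes qs = -174 + 8(pb + 21) = -6 + 8pb. Setting this equal to demand: 918 - 6pb = -6 + 8pb, so pb = 66.
Sellers receive ps = 66 + 21 = 87; q' = 918 − 6·66 = 522.
The subsidy expands output by 522 − 450 = 72 past the efficient level; on those units the gap between marginal cost and willingness to pay runs from 0 up to 21.
DWL = ½ × 21 × 72 = 756.

Deadweight loss = $756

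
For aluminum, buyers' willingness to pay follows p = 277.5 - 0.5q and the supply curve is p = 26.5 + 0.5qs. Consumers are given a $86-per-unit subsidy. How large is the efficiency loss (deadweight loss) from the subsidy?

Pre-subsidy: 277.5 - 0.5q = 26.5 + 0.5q gives q* = 251 and p* = 152.
With the rebate, buyers effectively pay pb = ps − 86, where ps is the price sellers receive.
On the curves, pb = 277.5 - 0.5q and ps = 26.5 + 0.5q; the wedge ps − pb = 86 gives 26.5 + 0.5q − (277.5 - 0.5q) = 86, so q' = 337.
Then pb = 277.5 − 0.5·337 = 109 and ps = 26.5 + 0.5·337 = 195.
The subsidy expands output by 337 − 251 = 86 past the efficient level; on those units the gap between marginal cost and willingness to pay runs from 0 up to 86.
DWL = ½ × 86 × 86 = 3698.

Deadweight loss = $3698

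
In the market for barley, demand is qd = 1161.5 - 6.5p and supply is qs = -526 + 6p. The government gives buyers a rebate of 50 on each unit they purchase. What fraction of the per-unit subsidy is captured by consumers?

Pre-subsidy: 1161.5 - 6.5p = -526 + 6p gives p* = 135, q* = 284.
With the rebate, buyers effectively pay pb = ps − 50, where ps is the price sellers receive.
Demand in terms of ps becomes qd = 1161.5 − 6.5(ps − 50) = 1486.5 - 6.5ps. Setting this equal to supply: 1486.5 - 6.5ps = -526 + 6ps, so ps = 161.
Buyers pay pb = 161 − 50 = 111; q' = -526 + 6·161 = 440.
Buyers' price falls by p* − pb = 135 − 111 = 24; sellers' price rises by ps − p* = 161 − 135 = 26.
So consumers capture 24/50 = 0.48 of each unit of subsidy.

Consumer share = 0.48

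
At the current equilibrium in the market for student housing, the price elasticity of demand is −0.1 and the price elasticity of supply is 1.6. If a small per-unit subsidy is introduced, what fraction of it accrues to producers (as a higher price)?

Producer share = 1/17

For a small subsidy around the equilibrium, the benefit split depends on the relative slopes, which at a point are proportional to the elasticities.
Buyer share = εs/(εs + |εd|) = 1.6/(1.6 + 0.1) = 16/17; seller share = |εd|/(εs + |εd|) = 1/17.
So producers capture 1/17 of the subsidy.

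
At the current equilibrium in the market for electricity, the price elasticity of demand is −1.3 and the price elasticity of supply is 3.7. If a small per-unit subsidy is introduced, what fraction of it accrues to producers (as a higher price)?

For a small subsidy around the equilibrium, the benefit split depends on the relative slopes, which at a point are proportional to the elasticities.
Buyer share = εs/(εs + |εd|) = 3.7/(3.7 + 1.3) = 0.74; seller share = |εd|/(εs + |εd|) = 0.26.
So producers capture 0.26 of the subsidy.

Producer share = 0.26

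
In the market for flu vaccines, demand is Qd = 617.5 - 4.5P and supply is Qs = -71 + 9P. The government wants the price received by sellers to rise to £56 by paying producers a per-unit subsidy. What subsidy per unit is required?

Required subsidy s = £15 per unit

At a seller price of 56, quantity supplied is -71 + 9·56 = 433.
Buyers absorb 433 only when they pay Pb with 617.5 − 4.5·Pb = 433, i.e. Pb = 41.
s = Ps − Pb = 56 − 41 = 15.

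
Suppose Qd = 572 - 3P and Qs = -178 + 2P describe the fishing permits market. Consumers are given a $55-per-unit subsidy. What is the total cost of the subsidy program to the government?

Government cost = $10340

Pre-subsidy: 572 - 3P = -178 + 2P gives P* = 150, Q* = 122.
With the rebate, buyers effectively pay Pb = Ps − 55, where Ps is the price sellers receive.
Demand in terms of Ps becomes Qd = 572 − 3(Ps − 55) = 737 - 3Ps. Setting this equal to supply: 737 - 3Ps = -178 + 2Ps, so Ps = 183.
Buyers pay Pb = 183 − 55 = 128; Q' = -178 + 2·183 = 188.
Government outlay = subsidy × quantity = 55 × 188 = 10340.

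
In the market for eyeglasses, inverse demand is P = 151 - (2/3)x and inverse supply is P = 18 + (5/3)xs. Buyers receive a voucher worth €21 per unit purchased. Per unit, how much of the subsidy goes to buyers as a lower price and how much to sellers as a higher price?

Pre-subsidy: 151 - (2/3)x = 18 + (5/3)x gives x* = 57 and P* = 113.
With the rebate, buyers effectively pay Pb = Ps − 21, where Ps is the price sellers receive.
On the curves, Pb = 151 - (2/3)x and Ps = 18 + (5/3)x; the wedge Ps − Pb = 21 gives 18 + (5/3)x − (151 - (2/3)x) = 21, so x' = 66.
Then Pb = 151 − (2/3)·66 = 107 and Ps = 18 + (5/3)·66 = 128.
Buyers' price falls by P* − Pb = 113 − 107 = 6; sellers' price rises by Ps − P* = 128 − 113 = 15.

Buyers gain €6 per unit; sellers gain €15 per unit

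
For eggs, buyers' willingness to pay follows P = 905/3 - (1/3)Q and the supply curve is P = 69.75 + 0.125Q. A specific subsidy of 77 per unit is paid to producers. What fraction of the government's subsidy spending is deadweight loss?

Pre-subsidy: 905/3 - (1/3)Q = 69.75 + 0.125Q gives Q* = 506 and P* = 133.
With the subsidy, sellers receive Ps = Pb + 77 for each unit, where Pb is the price buyers pay.
On the curves, Pb = 905/3 - (1/3)Q and Ps = 69.75 + 0.125Q; the wedge Ps − Pb = 77 gives 69.75 + 0.125Q − (905/3 - (1/3)Q) = 77, so Q' = 674.
Then Pb = 905/3 − (1/3)·674 = 77 and Ps = 69.75 + 0.125·674 = 154.
ΔCS = ½(506 + 674)(133 − 77) = 33040; ΔPS = ½(506 + 674)(154 − 133) = 12390.
Government spending = 77 × 674 = 51898.
DWL = ½ × 77 × (674 − 506) = 6468; fraction = 6468 / 51898 = 42/337.

DWL / government spending = 42/337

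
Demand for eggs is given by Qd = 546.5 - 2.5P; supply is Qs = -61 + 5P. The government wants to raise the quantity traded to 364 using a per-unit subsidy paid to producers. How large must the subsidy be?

At Q = 364, invert demand for the buyer price: Pb = (546.5 − 364)/2.5 = 73; invert supply for the seller price: Ps = (364 − (-61))/5 = 85.
The subsidy must fill the gap: s = Ps − Pb = 85 − 73 = 12.

Required subsidy s = 12 per unit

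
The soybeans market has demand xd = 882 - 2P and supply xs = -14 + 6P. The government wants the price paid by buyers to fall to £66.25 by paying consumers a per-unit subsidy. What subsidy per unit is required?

Required subsidy s = £61 per unit

At a buyer price of 66.25, quantity demanded is 882 − 2·66.25 = 749.5.
Sellers supply 749.5 only when they receive Ps with -14 + 6·Ps = 749.5, i.e. Ps = 127.25.
s = Ps − Pb = 127.25 − 66.25 = 61.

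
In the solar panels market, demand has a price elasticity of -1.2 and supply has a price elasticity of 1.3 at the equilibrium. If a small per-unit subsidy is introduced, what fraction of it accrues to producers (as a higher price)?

Producer share = 0.48

For a small subsidy around the equilibrium, the benefit split depends on the relative slopes, which at a point are proportional to the elasticities.
Buyer share = εs/(εs + |εd|) = 1.3/(1.3 + 1.2) = 0.52; seller share = |εd|/(εs + |εd|) = 0.48.
So producers capture 0.48 of the subsidy.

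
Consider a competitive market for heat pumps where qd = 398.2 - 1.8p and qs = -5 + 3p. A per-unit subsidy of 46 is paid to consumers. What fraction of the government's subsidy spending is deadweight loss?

Pre-subsidy: 398.2 - 1.8p = -5 + 3p gives p* = 84, q* = 247.
With the rebate, buyers effectively pay pb = ps − 46, where ps is the price sellers receive.
Demand in terms of ps becomes qd = 398.2 − 1.8(ps − 46) = 481 - 1.8ps. Setting this equal to supply: 481 - 1.8ps = -5 + 3ps, so ps = 101.25.
Buyers pay pb = 101.25 − 46 = 55.25; q' = -5 + 3·101.25 = 298.75.
ΔCS = ½(247 + 298.75)(84 − 55.25) = 7845.15625; ΔPS = ½(247 + 298.75)(101.25 − 84) = 4707.09375.
Government spending = 46 × 298.75 = 13742.5.
DWL = ½ × 46 × (298.75 − 247) = 1190.25; fraction = 1190.25 / 13742.5 = 207/2390.

DWL / government spending = 207/2390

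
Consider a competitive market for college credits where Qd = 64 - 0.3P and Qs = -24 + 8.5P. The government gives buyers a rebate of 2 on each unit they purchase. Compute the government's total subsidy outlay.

Government cost = 5419/44

Pre-subsidy: 64 - 0.3P = -24 + 8.5P gives P* = 10, Q* = 61.
With the rebate, buyers effectively pay Pb = Ps − 2, where Ps is the price sellers receive.
Demand in terms of Ps becomes Qd = 64 − 0.3(Ps − 2) = 64.6 - 0.3Ps. Setting this equal to supply: 64.6 - 0.3Ps = -24 + 8.5Ps, so Ps = 443/44.
Buyers pay Pb = 443/44 − 2 = 355/44; Q' = -24 + 8.5·(443/44) = 5419/88.
Government outlay = subsidy × quantity = 2 × 5419/88 = 5419/44.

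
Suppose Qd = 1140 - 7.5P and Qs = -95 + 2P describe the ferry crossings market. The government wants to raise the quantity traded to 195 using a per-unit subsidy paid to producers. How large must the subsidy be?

At Q = 195, invert demand for the buyer price: Pb = (1140 − 195)/7.5 = 126; invert supply for the seller price: Ps = (195 − (-95))/2 = 145.
The subsidy must fill the gap: s = Ps − Pb = 145 − 126 = 19.

Required subsidy s = 19 per unit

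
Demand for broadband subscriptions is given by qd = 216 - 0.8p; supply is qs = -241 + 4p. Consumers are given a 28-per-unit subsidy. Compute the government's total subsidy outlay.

Pre-subsidy: 216 - 0.8p = -241 + 4p gives p* = 2285/24, q* = 839/6.
With the rebate, buyers effectively pay pb = ps − 28, where ps is the price sellers receive.
Demand in terms of ps becomes qd = 216 − 0.8(ps − 28) = 238.4 - 0.8ps. Setting this equal to supply: 238.4 - 0.8ps = -241 + 4ps, so ps = 99.875.
Buyers pay pb = 99.875 − 28 = 71.875; q' = -241 + 4·99.875 = 158.5.
Government outlay = subsidy × quantity = 28 × 158.5 = 4438.

Government cost = 4438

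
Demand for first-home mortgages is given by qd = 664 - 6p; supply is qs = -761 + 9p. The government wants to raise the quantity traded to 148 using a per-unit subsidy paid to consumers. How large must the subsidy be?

Required subsidy s = 15 per unit

At q = 148, invert demand for the buyer price: pb = (664 − 148)/6 = 86; invert supply for the seller price: ps = (148 − (-761))/9 = 101.
The subsidy must fill the gap: s = ps − pb = 101 − 86 = 15.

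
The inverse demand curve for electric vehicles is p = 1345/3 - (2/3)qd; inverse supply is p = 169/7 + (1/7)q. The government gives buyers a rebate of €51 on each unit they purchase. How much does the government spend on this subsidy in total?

Government cost = €29937

Pre-subsidy: 1345/3 - (2/3)q = 169/7 + (1/7)q gives q* = 524 and p* = 99.
With the rebate, buyers effectively pay pb = ps − 51, where ps is the price sellers receive.
On the curves, pb = 1345/3 - (2/3)q and ps = 169/7 + (1/7)q; the wedge ps − pb = 51 gives 169/7 + (1/7)q − (1345/3 - (2/3)q) = 51, so q' = 587.
Then pb = 1345/3 − (2/3)·587 = 57 and ps = 169/7 + (1/7)·587 = 108.
Government outlay = subsidy × quantity = 51 × 587 = 29937.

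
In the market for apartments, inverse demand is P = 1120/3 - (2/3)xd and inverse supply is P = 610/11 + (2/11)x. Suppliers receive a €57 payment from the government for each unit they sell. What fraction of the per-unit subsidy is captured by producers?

Producer share = 3/14

Pre-subsidy: 1120/3 - (2/3)x = 610/11 + (2/11)x gives x* = 5245/14 and P* = 865/7.
With the subsidy, sellers receive Ps = Pb + 57 for each unit, where Pb is the price buyers pay.
On the curves, Pb = 1120/3 - (2/3)x and Ps = 610/11 + (2/11)x; the wedge Ps − Pb = 57 gives 610/11 + (2/11)x − (1120/3 - (2/3)x) = 57, so x' = 12371/28.
Then Pb = 1120/3 − (2/3)·(12371/28) = 1103/14 and Ps = 610/11 + (2/11)·(12371/28) = 1901/14.
Buyers' price falls by P* − Pb = 865/7 − 1103/14 = 627/14; sellers' price rises by Ps − P* = 1901/14 − 865/7 = 171/14.
So producers capture (171/14)/57 = 3/14 of each unit of subsidy.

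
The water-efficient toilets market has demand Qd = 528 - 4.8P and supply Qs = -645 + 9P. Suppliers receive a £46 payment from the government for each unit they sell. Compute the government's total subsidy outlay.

Government cost = £12144

Pre-subsidy: 528 - 4.8P = -645 + 9P gives P* = 85, Q* = 120.
With the subsidy, sellers receive Ps = Pb + 46 for each unit, where Pb is the price buyers pay.
Supply in terms of Pb becomes Qs = -645 + 9(Pb + 46) = -231 + 9Pb. Setting this equal to demand: 528 - 4.8Pb = -231 + 9Pb, so Pb = 55.
Sellers receive Ps = 55 + 46 = 101; Q' = 528 − 4.8·55 = 264.
Government outlay = subsidy × quantity = 46 × 264 = 12144.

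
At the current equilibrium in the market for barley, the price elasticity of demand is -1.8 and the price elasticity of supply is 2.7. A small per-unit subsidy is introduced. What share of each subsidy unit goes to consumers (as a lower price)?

For a small subsidy around the equilibrium, the benefit split depends on the relative slopes, which at a point are proportional to the elasticities.
Buyer share = εs/(εs + |εd|) = 2.7/(2.7 + 1.8) = 0.6; seller share = |εd|/(εs + |εd|) = 0.4.

Consumer share = 0.6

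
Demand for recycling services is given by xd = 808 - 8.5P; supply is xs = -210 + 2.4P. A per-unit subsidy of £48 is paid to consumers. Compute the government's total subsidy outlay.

Government cost = 544032/109

Pre-subsidy: 808 - 8.5P = -210 + 2.4P gives P* = 10180/109, x* = 1542/109.
With the rebate, buyers effectively pay Pb = Ps − 48, where Ps is the price sellers receive.
Demand in terms of Ps becomes xd = 808 − 8.5(Ps − 48) = 1216 - 8.5Ps. Setting this equal to supply: 1216 - 8.5Ps = -210 + 2.4Ps, so Ps = 14260/109.
Buyers pay Pb = 14260/109 − 48 = 9028/109; x' = -210 + 2.4·(14260/109) = 11334/109.
Government outlay = subsidy × quantity = 48 × 11334/109 = 544032/109.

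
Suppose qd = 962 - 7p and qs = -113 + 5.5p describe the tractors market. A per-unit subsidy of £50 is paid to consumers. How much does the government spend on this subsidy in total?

Government cost = £25700

Pre-subsidy: 962 - 7p = -113 + 5.5p gives p* = 86, q* = 360.
With the rebate, buyers effectively pay pb = ps − 50, where ps is the price sellers receive.
Demand in terms of ps becomes qd = 962 − 7(ps − 50) = 1312 - 7ps. Setting this equal to supply: 1312 - 7ps = -113 + 5.5ps, so ps = 114.
Buyers pay pb = 114 − 50 = 64; q' = -113 + 5.5·114 = 514.
Government outlay = subsidy × quantity = 50 × 514 = 25700.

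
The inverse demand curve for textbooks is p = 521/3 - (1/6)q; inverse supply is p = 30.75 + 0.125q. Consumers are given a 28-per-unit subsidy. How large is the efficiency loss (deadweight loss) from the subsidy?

Deadweight loss = 1344

Pre-subsidy: 521/3 - (1/6)q = 30.75 + 0.125q gives q* = 490 and p* = 92.
With the rebate, buyers effectively pay pb = ps − 28, where ps is the price sellers receive.
On the curves, pb = 521/3 - (1/6)q and ps = 30.75 + 0.125q; the wedge ps − pb = 28 gives 30.75 + 0.125q − (521/3 - (1/6)q) = 28, so q' = 586.
Then pb = 521/3 − (1/6)·586 = 76 and ps = 30.75 + 0.125·586 = 104.
The subsidy expands output by 586 − 490 = 96 past the efficient level; on those units the gap between marginal cost and willingness to pay runs from 0 up to 28.
DWL = ½ × 28 × 96 = 1344.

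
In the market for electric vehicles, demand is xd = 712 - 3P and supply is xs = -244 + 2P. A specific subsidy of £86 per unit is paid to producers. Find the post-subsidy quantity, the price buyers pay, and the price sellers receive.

Pre-subsidy: 712 - 3P = -244 + 2P gives P* = 191.2, x* = 138.4.
With the subsidy, sellers receive Ps = Pb + 86 for each unit, where Pb is the price buyers pay.
Supply in terms of Pb becomes xs = -244 + 2(Pb + 86) = -72 + 2Pb. Setting this equal to demand: 712 - 3Pb = -72 + 2Pb, so Pb = 156.8.
Sellers receive Ps = 156.8 + 86 = 242.8; x' = 712 − 3·156.8 = 241.6.

x' = 241.6; buyers pay £156.8; sellers receive £242.8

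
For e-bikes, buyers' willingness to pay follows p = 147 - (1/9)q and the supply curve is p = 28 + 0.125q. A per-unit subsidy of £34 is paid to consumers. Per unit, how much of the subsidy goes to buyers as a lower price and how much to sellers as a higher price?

Pre-subsidy: 147 - (1/9)q = 28 + 0.125q gives q* = 504 and p* = 91.
With the rebate, buyers effectively pay pb = ps − 34, where ps is the price sellers receive.
On the curves, pb = 147 - (1/9)q and ps = 28 + 0.125q; the wedge ps − pb = 34 gives 28 + 0.125q − (147 - (1/9)q) = 34, so q' = 648.
Then pb = 147 − (1/9)·648 = 75 and ps = 28 + 0.125·648 = 109.
Buyers' price falls by p* − pb = 91 − 75 = 16; sellers' price rises by ps − p* = 109 − 91 = 18.

Buyers gain £16 per unit; sellers gain £18 per unit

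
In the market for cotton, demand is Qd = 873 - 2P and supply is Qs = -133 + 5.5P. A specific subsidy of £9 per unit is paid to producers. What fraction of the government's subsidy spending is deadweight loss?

DWL / government spending = 99/9269

Pre-subsidy: 873 - 2P = -133 + 5.5P gives P* = 2012/15, Q* = 9071/15.
With the subsidy, sellers receive Ps = Pb + 9 for each unit, where Pb is the price buyers pay.
Supply in terms of Pb becomes Qs = -133 + 5.5(Pb + 9) = -83.5 + 5.5Pb. Setting this equal to demand: 873 - 2Pb = -83.5 + 5.5Pb, so Pb = 1913/15.
Sellers receive Ps = 1913/15 + 9 = 2048/15; Q' = 873 − 2·(1913/15) = 9269/15.
ΔCS = ½(9071/15 + 9269/15)(2012/15 − 1913/15) = 4034.8; ΔPS = ½(9071/15 + 9269/15)(2048/15 − 2012/15) = 1467.2.
Government spending = 9 × 9269/15 = 5561.4.
DWL = ½ × 9 × (9269/15 − 9071/15) = 59.4; fraction = 59.4 / 5561.4 = 99/9269.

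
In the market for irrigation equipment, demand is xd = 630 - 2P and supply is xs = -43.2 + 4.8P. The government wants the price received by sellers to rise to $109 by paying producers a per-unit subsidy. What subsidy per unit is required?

At a seller price of 109, quantity supplied is -43.2 + 4.8·109 = 480.
Buyers absorb 480 only when they pay Pb with 630 − 2·Pb = 480, i.e. Pb = 75.
s = Ps − Pb = 109 − 75 = 34.

Required subsidy s = $34 per unit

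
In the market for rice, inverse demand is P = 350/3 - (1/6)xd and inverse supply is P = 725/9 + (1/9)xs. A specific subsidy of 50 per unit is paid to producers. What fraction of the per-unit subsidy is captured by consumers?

Pre-subsidy: 350/3 - (1/6)x = 725/9 + (1/9)x gives x* = 130 and P* = 95.
With the subsidy, sellers receive Ps = Pb + 50 for each unit, where Pb is the price buyers pay.
On the curves, Pb = 350/3 - (1/6)x and Ps = 725/9 + (1/9)x; the wedge Ps − Pb = 50 gives 725/9 + (1/9)x − (350/3 - (1/6)x) = 50, so x' = 310.
Then Pb = 350/3 − (1/6)·310 = 65 and Ps = 725/9 + (1/9)·310 = 115.
Buyers' price falls by P* − Pb = 95 − 65 = 30; sellers' price rises by Ps − P* = 115 − 95 = 20.
So consumers capture 30/50 = 0.6 of each unit of subsidy.

Consumer share = 0.6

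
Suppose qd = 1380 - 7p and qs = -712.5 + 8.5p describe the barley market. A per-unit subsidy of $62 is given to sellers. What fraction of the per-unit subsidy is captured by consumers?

Consumer share = 17/31

Pre-subsidy: 1380 - 7p = -712.5 + 8.5p gives p* = 135, q* = 435.
With the subsidy, sellers receive ps = pb + 62 for each unit, where pb is the price buyers pay.
Supply in terms of pb becomes qs = -712.5 + 8.5(pb + 62) = -185.5 + 8.5pb. Setting this equal to demand: 1380 - 7pb = -185.5 + 8.5pb, so pb = 101.
Sellers receive ps = 101 + 62 = 163; q' = 1380 − 7·101 = 673.
Buyers' price falls by p* − pb = 135 − 101 = 34; sellers' price rises by ps − p* = 163 − 135 = 28.
So consumers capture 34/62 = 17/31 of each unit of subsidy.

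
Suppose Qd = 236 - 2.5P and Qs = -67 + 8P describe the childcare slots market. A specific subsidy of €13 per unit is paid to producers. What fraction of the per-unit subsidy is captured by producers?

Producer share = 5/21

Pre-subsidy: 236 - 2.5P = -67 + 8P gives P* = 202/7, Q* = 1147/7.
With the subsidy, sellers receive Ps = Pb + 13 for each unit, where Pb is the price buyers pay.
Supply in terms of Pb becomes Qs = -67 + 8(Pb + 13) = 37 + 8Pb. Setting this equal to demand: 236 - 2.5Pb = 37 + 8Pb, so Pb = 398/21.
Sellers receive Ps = 398/21 + 13 = 671/21; Q' = 236 − 2.5·(398/21) = 3961/21.
Buyers' price falls by P* − Pb = 202/7 − 398/21 = 208/21; sellers' price rises by Ps − P* = 671/21 − 202/7 = 65/21.
So producers capture (65/21)/13 = 5/21 of each unit of subsidy.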